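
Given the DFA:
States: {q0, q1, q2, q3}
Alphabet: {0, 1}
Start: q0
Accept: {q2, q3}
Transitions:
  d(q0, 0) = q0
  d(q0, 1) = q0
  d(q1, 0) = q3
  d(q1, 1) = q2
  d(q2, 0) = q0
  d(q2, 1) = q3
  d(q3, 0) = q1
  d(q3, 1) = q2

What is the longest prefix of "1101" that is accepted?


Run the DFA, marking each prefix where the state is accepting:
  "" -> q0 [reject]
  "1" -> q0 [reject]
  "11" -> q0 [reject]
  "110" -> q0 [reject]
  "1101" -> q0 [reject]

No prefix is accepted


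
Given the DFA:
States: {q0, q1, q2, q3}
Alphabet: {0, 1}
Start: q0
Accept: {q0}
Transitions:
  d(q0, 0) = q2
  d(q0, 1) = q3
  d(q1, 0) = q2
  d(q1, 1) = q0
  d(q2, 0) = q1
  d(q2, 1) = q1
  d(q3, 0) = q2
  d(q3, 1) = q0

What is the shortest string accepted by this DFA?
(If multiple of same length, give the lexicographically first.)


BFS by string length (lex-first path to each state shown):
  len 0: q0<-""
Found accept state at length 0.

"" (empty string)


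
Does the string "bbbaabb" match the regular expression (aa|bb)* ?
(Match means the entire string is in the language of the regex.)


|string| = 7; first = 'b'; last = 'b'

No, "bbbaabb" does not match (aa|bb)*


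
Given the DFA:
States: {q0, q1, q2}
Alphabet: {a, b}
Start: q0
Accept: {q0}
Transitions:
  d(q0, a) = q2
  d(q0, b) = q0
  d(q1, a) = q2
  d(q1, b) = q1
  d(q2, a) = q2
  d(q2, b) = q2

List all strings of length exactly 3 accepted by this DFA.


All strings of length 3: 8 total
Accepted: 1

"bbb"


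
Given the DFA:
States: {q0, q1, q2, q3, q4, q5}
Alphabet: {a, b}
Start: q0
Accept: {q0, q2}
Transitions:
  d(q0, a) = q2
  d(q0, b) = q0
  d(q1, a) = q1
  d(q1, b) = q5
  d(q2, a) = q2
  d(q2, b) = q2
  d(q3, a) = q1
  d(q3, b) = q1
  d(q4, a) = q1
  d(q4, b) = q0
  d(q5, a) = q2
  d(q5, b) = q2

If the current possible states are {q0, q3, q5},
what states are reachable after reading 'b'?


Apply transition on 'b' from each current state:
  d(q0, b) = q0
  d(q3, b) = q1
  d(q5, b) = q2

{q0, q1, q2}


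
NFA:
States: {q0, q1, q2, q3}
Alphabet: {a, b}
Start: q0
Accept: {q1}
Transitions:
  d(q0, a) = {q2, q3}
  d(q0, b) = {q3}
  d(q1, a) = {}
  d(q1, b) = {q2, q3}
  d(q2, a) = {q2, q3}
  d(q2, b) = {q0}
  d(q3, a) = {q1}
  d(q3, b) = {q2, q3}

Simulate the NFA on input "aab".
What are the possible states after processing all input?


Start: {q0}
  --a--> {q2, q3}
  --a--> {q1, q2, q3}
  --b--> {q0, q2, q3}

{q0, q2, q3}


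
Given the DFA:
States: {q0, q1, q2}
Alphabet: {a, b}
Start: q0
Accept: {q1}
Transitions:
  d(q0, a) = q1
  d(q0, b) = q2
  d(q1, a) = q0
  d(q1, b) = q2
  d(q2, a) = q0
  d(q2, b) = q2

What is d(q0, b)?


Looking up transition d(q0, b)

q2


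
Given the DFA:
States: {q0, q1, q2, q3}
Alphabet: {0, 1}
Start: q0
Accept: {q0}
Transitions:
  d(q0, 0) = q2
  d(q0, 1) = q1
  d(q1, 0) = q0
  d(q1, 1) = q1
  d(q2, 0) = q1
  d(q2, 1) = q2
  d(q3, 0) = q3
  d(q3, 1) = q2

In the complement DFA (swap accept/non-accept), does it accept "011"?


Trace: q0 -> q2 -> q2 -> q2
Final: q2
Original accept: {q0}
Complement: q2 is not in original accept

Yes, complement accepts (original rejects)


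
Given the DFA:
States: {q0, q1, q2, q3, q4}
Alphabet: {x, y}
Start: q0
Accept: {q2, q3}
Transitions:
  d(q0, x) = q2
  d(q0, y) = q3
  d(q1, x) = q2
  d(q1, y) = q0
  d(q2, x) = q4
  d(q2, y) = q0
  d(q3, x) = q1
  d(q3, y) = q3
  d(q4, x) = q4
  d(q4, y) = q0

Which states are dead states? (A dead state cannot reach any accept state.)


Forward reachability from each state:
  q0 -> reaches accept state q2 (live)
  q1 -> reaches accept state q2 (live)
  q2 -> reaches accept state q2 (live)
  q3 -> reaches accept state q2 (live)
  q4 -> reaches accept state q2 (live)

None (all states can reach an accept state)


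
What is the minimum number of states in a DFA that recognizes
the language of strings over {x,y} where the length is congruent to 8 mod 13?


States track (length) mod 13.
Need 13 states: one per remainder 0..12; accept = remainder 8.

13


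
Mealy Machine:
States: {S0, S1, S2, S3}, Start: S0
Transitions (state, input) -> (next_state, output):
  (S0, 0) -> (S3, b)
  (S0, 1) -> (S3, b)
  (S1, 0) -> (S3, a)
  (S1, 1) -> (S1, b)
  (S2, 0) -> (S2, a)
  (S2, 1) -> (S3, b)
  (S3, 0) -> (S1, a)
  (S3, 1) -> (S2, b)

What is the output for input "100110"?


Step-by-step:
  (S0, 1) -> (S3, b)
  (S3, 0) -> (S1, a)
  (S1, 0) -> (S3, a)
  (S3, 1) -> (S2, b)
  (S2, 1) -> (S3, b)
  (S3, 0) -> (S1, a)

"baabba"


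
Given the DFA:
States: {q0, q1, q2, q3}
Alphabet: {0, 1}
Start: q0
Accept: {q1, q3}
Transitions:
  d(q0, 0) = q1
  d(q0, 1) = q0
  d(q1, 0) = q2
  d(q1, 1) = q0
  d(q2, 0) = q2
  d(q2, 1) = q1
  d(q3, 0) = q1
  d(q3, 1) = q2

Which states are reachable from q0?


BFS from q0:
  layer 0: {q0}
  layer 1: {q1}
  layer 2: {q2}

{q0, q1, q2}


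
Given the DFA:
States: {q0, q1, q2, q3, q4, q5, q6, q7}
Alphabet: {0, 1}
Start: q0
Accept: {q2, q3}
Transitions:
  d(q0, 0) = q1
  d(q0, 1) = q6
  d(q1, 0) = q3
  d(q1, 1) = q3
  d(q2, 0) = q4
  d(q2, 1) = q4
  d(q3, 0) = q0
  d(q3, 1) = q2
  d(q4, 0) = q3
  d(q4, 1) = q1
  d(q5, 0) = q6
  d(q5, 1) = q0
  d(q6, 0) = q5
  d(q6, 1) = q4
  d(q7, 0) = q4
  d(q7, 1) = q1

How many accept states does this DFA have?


Accept states listed: {q2, q3}
Counting: q2(1) q3(2)

2


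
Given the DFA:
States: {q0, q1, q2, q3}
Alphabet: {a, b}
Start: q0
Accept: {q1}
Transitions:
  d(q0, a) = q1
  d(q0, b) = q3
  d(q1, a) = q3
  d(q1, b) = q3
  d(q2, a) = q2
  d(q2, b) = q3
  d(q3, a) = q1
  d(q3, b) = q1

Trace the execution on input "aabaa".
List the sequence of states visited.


Input: aabaa
d(q0, a) = q1
d(q1, a) = q3
d(q3, b) = q1
d(q1, a) = q3
d(q3, a) = q1


q0 -> q1 -> q3 -> q1 -> q3 -> q1


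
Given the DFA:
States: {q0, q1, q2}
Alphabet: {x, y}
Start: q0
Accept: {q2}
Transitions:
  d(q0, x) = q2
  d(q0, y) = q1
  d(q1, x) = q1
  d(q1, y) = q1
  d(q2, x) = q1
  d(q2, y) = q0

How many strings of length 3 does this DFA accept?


Enumerating all length-3 strings:
  "xxx" -> q1 [reject]
  "xxy" -> q1 [reject]
  "xyx" -> q2 [accept]
  "xyy" -> q1 [reject]
  "yxx" -> q1 [reject]
  "yxy" -> q1 [reject]
  "yyx" -> q1 [reject]
  "yyy" -> q1 [reject]

1 out of 8


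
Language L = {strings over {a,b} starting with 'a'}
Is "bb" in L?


first symbol = 'b'

No, "bb" is not in L


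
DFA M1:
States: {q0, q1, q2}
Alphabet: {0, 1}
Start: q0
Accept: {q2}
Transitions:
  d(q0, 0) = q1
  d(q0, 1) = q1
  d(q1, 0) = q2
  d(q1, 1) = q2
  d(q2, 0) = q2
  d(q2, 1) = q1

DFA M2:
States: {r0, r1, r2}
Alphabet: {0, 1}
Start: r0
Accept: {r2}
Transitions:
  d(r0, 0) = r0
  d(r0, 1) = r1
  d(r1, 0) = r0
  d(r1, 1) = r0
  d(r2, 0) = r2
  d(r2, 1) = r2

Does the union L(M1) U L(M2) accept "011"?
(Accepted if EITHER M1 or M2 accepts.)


M1: final=q1 accepted=False
M2: final=r0 accepted=False

No, union rejects (neither accepts)


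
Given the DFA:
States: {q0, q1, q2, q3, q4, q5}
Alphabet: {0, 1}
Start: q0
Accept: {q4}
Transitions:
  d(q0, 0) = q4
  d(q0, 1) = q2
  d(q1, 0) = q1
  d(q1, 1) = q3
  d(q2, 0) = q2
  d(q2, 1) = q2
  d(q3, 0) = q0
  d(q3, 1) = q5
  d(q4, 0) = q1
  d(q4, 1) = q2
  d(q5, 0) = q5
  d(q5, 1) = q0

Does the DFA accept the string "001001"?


Trace: q0 -> q4 -> q1 -> q3 -> q0 -> q4 -> q2
Final state: q2
Accept states: {q4}

No, rejected (final state q2 is not an accept state)


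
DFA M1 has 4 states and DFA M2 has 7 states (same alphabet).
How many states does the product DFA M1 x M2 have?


Product construction pairs every M1 state with every M2 state.
4 * 7 = 28

28


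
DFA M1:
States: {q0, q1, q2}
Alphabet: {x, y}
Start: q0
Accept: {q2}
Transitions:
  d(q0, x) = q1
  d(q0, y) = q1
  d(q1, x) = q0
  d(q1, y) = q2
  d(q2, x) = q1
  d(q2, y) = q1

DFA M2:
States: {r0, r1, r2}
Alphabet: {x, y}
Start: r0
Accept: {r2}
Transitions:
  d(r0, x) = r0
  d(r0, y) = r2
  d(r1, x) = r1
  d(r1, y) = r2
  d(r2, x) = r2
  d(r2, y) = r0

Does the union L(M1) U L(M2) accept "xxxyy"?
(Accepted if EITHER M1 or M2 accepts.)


M1: final=q1 accepted=False
M2: final=r0 accepted=False

No, union rejects (neither accepts)


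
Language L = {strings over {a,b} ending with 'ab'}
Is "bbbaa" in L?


last two symbols = 'aa'

No, "bbbaa" is not in L


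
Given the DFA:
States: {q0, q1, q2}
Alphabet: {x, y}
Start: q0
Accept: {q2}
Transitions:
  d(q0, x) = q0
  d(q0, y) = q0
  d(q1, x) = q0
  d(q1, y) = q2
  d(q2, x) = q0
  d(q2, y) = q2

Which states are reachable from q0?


BFS from q0:
  layer 0: {q0}

{q0}


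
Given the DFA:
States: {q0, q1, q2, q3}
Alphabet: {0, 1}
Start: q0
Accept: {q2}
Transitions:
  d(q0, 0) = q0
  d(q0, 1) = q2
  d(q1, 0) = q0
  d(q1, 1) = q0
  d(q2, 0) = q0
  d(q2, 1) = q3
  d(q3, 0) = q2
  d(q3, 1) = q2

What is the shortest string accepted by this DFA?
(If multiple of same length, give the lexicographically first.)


BFS by string length (lex-first path to each state shown):
  len 0: q0<-""
  len 1: q0<-"0", q2<-"1"
Found accept state at length 1.

"1"


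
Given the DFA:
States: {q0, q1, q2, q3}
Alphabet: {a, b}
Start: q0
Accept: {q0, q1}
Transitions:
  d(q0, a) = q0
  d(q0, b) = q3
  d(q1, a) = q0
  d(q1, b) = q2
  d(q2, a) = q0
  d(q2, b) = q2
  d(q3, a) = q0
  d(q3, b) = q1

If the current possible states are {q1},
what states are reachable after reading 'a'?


Apply transition on 'a' from each current state:
  d(q1, a) = q0

{q0}


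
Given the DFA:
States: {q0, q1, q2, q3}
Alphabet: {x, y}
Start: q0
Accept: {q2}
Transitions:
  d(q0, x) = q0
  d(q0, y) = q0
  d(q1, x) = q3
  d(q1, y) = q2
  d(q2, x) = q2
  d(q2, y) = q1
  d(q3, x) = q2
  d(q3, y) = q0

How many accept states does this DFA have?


Accept states listed: {q2}
Counting: q2(1)

1


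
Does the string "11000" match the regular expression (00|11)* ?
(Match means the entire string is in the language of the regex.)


|string| = 5; first = '1'; last = '0'

No, "11000" does not match (00|11)*


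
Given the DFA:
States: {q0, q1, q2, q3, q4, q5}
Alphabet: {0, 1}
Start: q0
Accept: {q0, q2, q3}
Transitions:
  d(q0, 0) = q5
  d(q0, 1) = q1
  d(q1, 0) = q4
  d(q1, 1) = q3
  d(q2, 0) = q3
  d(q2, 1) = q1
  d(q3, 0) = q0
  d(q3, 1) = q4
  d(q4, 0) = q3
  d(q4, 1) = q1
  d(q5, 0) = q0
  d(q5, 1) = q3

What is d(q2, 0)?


Looking up transition d(q2, 0)

q3


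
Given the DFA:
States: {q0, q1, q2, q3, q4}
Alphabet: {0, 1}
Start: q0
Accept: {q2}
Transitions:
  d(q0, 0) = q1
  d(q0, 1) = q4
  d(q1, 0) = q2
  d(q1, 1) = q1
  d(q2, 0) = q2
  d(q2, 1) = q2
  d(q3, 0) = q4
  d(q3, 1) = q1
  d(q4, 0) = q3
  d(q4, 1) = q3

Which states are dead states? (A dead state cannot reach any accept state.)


Forward reachability from each state:
  q0 -> reaches accept state q2 (live)
  q1 -> reaches accept state q2 (live)
  q2 -> reaches accept state q2 (live)
  q3 -> reaches accept state q2 (live)
  q4 -> reaches accept state q2 (live)

None (all states can reach an accept state)


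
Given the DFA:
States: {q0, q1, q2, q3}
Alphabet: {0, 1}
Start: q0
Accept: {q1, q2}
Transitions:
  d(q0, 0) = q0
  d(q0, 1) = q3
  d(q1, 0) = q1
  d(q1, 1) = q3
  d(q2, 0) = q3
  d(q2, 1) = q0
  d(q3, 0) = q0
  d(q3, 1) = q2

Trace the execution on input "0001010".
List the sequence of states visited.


Input: 0001010
d(q0, 0) = q0
d(q0, 0) = q0
d(q0, 0) = q0
d(q0, 1) = q3
d(q3, 0) = q0
d(q0, 1) = q3
d(q3, 0) = q0


q0 -> q0 -> q0 -> q0 -> q3 -> q0 -> q3 -> q0


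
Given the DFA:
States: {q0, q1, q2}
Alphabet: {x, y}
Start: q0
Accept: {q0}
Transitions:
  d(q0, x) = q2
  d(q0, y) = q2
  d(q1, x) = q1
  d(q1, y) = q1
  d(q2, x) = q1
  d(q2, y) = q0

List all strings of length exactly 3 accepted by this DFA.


All strings of length 3: 8 total
Accepted: 0

None


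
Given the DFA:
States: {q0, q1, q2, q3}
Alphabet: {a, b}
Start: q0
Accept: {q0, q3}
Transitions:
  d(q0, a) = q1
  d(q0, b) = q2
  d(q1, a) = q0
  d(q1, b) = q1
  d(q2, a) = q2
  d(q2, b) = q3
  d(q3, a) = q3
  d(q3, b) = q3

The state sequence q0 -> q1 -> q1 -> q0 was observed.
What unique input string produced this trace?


Trace back each transition to find the symbol:
  q0 --[a]--> q1
  q1 --[b]--> q1
  q1 --[a]--> q0

"aba"


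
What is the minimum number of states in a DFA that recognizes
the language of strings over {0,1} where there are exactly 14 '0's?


States: count = 0, 1, ..., 14 (that's 15 states), plus a dead state for count > 14.
Total: 15 + 1 = 16. Accept = count-14 state.

16


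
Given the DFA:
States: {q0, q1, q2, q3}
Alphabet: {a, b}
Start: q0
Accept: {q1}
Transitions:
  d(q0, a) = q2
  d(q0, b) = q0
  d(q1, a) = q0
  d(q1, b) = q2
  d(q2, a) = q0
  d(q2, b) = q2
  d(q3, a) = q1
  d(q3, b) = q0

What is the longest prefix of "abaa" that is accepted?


Run the DFA, marking each prefix where the state is accepting:
  "" -> q0 [reject]
  "a" -> q2 [reject]
  "ab" -> q2 [reject]
  "aba" -> q0 [reject]
  "abaa" -> q2 [reject]

No prefix is accepted


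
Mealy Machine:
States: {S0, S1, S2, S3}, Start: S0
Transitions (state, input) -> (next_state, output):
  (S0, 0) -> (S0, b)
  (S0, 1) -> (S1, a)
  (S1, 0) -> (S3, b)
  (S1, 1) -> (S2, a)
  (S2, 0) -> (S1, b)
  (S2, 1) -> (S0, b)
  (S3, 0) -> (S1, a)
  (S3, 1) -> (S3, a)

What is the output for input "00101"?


Step-by-step:
  (S0, 0) -> (S0, b)
  (S0, 0) -> (S0, b)
  (S0, 1) -> (S1, a)
  (S1, 0) -> (S3, b)
  (S3, 1) -> (S3, a)

"bbaba"


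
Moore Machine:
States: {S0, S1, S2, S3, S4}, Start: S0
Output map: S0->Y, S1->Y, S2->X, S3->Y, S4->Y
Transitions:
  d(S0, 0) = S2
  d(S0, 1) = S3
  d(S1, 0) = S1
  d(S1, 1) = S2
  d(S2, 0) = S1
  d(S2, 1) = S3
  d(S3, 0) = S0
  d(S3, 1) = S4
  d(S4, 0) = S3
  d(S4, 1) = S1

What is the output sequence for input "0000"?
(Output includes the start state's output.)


Start: S0 (output Y)
  --0--> S2 (output X)
  --0--> S1 (output Y)
  --0--> S1 (output Y)
  --0--> S1 (output Y)

"YXYYY"


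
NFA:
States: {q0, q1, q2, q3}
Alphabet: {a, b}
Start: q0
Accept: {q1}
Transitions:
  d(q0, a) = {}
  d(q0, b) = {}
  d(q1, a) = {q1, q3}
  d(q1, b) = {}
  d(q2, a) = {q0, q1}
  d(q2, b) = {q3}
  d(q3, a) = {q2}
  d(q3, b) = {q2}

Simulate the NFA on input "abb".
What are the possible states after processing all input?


Start: {q0}
  --a--> {}
  --b--> {}
  --b--> {}

{} (empty set, no valid transitions)


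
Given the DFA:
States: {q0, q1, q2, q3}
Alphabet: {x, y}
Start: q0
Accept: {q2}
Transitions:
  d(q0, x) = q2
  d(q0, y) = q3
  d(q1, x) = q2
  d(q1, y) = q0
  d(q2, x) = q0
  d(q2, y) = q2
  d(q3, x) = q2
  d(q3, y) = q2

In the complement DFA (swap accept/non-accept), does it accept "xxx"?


Trace: q0 -> q2 -> q0 -> q2
Final: q2
Original accept: {q2}
Complement: q2 is in original accept

No, complement rejects (original accepts)


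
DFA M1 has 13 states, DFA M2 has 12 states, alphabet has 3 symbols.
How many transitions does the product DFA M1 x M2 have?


Product DFA has 13 * 12 = 156 states.
Each has 3 transitions: 156 * 3 = 468

468


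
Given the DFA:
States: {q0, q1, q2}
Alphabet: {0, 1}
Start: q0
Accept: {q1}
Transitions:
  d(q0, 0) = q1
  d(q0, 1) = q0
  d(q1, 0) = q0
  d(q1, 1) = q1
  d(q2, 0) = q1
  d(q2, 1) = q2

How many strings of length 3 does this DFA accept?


Enumerating all length-3 strings:
  "000" -> q1 [accept]
  "001" -> q0 [reject]
  "010" -> q0 [reject]
  "011" -> q1 [accept]
  "100" -> q0 [reject]
  "101" -> q1 [accept]
  "110" -> q1 [accept]
  "111" -> q0 [reject]

4 out of 8


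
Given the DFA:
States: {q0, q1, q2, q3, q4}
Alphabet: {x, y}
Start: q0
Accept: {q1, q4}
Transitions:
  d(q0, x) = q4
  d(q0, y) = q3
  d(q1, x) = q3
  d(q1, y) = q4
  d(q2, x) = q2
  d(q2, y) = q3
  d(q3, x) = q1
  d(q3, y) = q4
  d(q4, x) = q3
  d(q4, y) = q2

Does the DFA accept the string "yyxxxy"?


Trace: q0 -> q3 -> q4 -> q3 -> q1 -> q3 -> q4
Final state: q4
Accept states: {q1, q4}

Yes, accepted (final state q4 is an accept state)


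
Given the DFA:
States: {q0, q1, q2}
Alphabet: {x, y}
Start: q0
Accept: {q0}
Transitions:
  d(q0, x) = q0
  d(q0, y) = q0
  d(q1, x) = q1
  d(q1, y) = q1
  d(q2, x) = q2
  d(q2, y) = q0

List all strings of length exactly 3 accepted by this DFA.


All strings of length 3: 8 total
Accepted: 8

"xxx", "xxy", "xyx", "xyy", "yxx", "yxy", "yyx", "yyy"


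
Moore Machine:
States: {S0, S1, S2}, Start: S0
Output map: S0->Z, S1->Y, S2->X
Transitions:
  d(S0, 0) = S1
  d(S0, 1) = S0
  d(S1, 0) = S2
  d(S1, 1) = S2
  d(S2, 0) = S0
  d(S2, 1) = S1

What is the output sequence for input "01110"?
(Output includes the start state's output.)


Start: S0 (output Z)
  --0--> S1 (output Y)
  --1--> S2 (output X)
  --1--> S1 (output Y)
  --1--> S2 (output X)
  --0--> S0 (output Z)

"ZYXYXZ"


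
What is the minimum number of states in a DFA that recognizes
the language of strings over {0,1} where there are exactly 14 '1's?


States: count = 0, 1, ..., 14 (that's 15 states), plus a dead state for count > 14.
Total: 15 + 1 = 16. Accept = count-14 state.

16


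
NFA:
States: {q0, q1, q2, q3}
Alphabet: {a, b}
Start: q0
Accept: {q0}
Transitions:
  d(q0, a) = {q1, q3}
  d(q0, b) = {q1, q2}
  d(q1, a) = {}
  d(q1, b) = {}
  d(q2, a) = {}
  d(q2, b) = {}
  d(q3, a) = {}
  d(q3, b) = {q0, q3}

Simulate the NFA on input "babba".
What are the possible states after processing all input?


Start: {q0}
  --b--> {q1, q2}
  --a--> {}
  --b--> {}
  --b--> {}
  --a--> {}

{} (empty set, no valid transitions)


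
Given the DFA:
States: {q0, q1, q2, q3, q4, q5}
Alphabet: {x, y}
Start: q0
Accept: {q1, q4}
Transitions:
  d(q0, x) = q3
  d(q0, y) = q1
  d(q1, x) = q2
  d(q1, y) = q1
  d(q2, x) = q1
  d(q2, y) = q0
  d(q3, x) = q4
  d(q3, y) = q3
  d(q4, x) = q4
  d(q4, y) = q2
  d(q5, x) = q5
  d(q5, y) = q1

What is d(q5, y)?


Looking up transition d(q5, y)

q1


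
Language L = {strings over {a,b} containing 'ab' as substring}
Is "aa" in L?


'ab' does not occur

No, "aa" is not in L


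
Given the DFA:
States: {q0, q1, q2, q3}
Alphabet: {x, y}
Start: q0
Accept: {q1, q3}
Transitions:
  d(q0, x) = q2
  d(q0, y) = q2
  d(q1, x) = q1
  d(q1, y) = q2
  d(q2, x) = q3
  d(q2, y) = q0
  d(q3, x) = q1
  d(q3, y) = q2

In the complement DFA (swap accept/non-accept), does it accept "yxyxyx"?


Trace: q0 -> q2 -> q3 -> q2 -> q3 -> q2 -> q3
Final: q3
Original accept: {q1, q3}
Complement: q3 is in original accept

No, complement rejects (original accepts)


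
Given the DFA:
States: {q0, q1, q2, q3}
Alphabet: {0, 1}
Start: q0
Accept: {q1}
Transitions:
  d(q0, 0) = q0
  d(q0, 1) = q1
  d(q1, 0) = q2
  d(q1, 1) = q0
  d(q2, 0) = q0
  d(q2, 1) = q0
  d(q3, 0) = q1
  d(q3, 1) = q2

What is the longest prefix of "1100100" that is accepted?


Run the DFA, marking each prefix where the state is accepting:
  "" -> q0 [reject]
  "1" -> q1 [accept]
  "11" -> q0 [reject]
  "110" -> q0 [reject]
  "1100" -> q0 [reject]
  "11001" -> q1 [accept]
  "110010" -> q2 [reject]
  "1100100" -> q0 [reject]

"11001"


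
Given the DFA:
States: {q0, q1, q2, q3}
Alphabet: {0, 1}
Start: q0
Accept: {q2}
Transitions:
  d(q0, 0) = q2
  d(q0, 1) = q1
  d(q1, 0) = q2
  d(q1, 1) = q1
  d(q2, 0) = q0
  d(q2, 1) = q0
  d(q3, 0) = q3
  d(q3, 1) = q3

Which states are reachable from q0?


BFS from q0:
  layer 0: {q0}
  layer 1: {q1, q2}

{q0, q1, q2}


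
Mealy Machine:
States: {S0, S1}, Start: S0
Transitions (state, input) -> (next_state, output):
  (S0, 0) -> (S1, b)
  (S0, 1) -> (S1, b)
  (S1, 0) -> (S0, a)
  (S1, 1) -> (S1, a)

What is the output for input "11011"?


Step-by-step:
  (S0, 1) -> (S1, b)
  (S1, 1) -> (S1, a)
  (S1, 0) -> (S0, a)
  (S0, 1) -> (S1, b)
  (S1, 1) -> (S1, a)

"baaba"


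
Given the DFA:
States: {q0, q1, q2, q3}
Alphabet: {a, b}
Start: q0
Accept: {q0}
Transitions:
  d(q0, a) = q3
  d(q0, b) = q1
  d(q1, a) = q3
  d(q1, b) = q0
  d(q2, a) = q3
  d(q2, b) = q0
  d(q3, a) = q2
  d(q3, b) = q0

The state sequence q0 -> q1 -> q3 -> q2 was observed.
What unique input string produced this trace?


Trace back each transition to find the symbol:
  q0 --[b]--> q1
  q1 --[a]--> q3
  q3 --[a]--> q2

"baa"


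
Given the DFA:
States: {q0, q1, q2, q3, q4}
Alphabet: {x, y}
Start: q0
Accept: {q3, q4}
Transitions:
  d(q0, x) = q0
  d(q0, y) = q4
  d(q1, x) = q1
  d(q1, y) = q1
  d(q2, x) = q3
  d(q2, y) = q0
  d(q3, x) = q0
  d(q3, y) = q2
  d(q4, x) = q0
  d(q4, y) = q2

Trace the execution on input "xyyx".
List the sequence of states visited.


Input: xyyx
d(q0, x) = q0
d(q0, y) = q4
d(q4, y) = q2
d(q2, x) = q3


q0 -> q0 -> q4 -> q2 -> q3


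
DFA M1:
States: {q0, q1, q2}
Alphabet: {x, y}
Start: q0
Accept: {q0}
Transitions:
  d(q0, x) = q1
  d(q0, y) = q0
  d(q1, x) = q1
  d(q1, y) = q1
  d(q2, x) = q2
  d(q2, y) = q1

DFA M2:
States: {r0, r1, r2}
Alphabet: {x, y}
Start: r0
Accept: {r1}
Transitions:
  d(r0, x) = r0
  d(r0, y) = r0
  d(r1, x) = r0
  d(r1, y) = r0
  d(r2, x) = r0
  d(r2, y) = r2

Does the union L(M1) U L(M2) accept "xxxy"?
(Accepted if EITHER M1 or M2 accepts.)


M1: final=q1 accepted=False
M2: final=r0 accepted=False

No, union rejects (neither accepts)


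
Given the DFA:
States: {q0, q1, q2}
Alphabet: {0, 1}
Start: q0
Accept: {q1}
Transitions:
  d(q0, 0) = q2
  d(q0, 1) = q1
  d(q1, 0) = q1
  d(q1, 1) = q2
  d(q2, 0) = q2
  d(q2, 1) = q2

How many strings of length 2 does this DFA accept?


Enumerating all length-2 strings:
  "00" -> q2 [reject]
  "01" -> q2 [reject]
  "10" -> q1 [accept]
  "11" -> q2 [reject]

1 out of 4


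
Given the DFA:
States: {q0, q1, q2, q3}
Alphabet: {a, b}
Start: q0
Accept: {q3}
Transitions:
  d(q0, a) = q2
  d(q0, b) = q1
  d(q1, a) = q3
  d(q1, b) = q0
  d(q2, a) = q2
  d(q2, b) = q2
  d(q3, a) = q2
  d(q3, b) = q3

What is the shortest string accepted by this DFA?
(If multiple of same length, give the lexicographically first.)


BFS by string length (lex-first path to each state shown):
  len 0: q0<-""
  len 1: q1<-"b", q2<-"a"
  len 2: q0<-"bb", q2<-"aa", q3<-"ba"
Found accept state at length 2.

"ba"


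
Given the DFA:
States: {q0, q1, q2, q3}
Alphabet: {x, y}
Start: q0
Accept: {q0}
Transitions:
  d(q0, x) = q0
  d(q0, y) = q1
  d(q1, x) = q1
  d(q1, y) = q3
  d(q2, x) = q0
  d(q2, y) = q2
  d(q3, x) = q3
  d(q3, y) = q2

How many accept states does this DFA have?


Accept states listed: {q0}
Counting: q0(1)

1


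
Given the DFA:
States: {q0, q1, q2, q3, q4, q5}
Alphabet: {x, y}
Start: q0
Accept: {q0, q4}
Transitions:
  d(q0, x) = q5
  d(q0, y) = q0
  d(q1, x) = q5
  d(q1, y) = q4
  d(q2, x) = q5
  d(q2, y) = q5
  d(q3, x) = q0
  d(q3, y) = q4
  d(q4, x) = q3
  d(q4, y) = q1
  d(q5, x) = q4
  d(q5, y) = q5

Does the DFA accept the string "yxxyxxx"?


Trace: q0 -> q0 -> q5 -> q4 -> q1 -> q5 -> q4 -> q3
Final state: q3
Accept states: {q0, q4}

No, rejected (final state q3 is not an accept state)


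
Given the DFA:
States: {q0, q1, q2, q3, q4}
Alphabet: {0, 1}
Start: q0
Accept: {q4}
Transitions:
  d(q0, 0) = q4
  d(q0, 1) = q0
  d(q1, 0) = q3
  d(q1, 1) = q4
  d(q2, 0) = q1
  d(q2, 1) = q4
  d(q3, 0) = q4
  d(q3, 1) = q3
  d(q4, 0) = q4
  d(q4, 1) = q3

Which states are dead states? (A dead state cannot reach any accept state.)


Forward reachability from each state:
  q0 -> reaches accept state q4 (live)
  q1 -> reaches accept state q4 (live)
  q2 -> reaches accept state q4 (live)
  q3 -> reaches accept state q4 (live)
  q4 -> reaches accept state q4 (live)

None (all states can reach an accept state)


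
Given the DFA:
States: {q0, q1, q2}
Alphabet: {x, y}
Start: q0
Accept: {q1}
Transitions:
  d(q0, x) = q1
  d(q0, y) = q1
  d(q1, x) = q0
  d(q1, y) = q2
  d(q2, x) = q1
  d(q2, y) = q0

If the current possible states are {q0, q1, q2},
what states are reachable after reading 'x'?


Apply transition on 'x' from each current state:
  d(q0, x) = q1
  d(q1, x) = q0
  d(q2, x) = q1

{q0, q1}


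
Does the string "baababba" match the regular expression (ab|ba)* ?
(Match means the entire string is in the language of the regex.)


|string| = 8; first = 'b'; last = 'a'

Yes, "baababba" matches (ab|ba)*


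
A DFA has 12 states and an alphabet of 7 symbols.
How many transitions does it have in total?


Each state has exactly one transition per symbol.
12 * 7 = 84

84


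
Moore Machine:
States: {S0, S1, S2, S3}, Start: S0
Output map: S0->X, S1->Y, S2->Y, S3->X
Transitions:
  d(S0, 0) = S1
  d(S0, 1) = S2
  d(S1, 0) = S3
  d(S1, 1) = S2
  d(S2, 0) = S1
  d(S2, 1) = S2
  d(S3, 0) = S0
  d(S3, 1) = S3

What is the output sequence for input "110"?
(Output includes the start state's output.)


Start: S0 (output X)
  --1--> S2 (output Y)
  --1--> S2 (output Y)
  --0--> S1 (output Y)

"XYYY"


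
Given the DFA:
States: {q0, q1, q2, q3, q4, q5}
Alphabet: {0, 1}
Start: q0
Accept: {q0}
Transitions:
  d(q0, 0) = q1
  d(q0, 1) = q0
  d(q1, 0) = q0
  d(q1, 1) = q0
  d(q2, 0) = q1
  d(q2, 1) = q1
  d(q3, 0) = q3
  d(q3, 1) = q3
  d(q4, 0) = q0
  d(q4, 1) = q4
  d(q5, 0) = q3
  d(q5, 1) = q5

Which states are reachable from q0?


BFS from q0:
  layer 0: {q0}
  layer 1: {q1}

{q0, q1}


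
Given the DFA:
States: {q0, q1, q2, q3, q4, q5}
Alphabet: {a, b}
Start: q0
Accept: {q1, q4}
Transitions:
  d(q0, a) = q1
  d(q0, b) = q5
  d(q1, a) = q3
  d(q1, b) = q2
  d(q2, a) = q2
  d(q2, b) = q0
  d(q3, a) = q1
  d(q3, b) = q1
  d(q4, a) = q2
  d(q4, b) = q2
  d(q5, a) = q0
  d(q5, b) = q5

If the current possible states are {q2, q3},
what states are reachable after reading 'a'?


Apply transition on 'a' from each current state:
  d(q2, a) = q2
  d(q3, a) = q1

{q1, q2}


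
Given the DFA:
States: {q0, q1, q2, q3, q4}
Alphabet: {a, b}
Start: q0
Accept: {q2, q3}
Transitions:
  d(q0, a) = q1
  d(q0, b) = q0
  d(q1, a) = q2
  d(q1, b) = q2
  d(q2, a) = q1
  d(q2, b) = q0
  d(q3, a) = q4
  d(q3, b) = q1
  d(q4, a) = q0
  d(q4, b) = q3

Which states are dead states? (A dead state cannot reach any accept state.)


Forward reachability from each state:
  q0 -> reaches accept state q2 (live)
  q1 -> reaches accept state q2 (live)
  q2 -> reaches accept state q2 (live)
  q3 -> reaches accept state q2 (live)
  q4 -> reaches accept state q2 (live)

None (all states can reach an accept state)


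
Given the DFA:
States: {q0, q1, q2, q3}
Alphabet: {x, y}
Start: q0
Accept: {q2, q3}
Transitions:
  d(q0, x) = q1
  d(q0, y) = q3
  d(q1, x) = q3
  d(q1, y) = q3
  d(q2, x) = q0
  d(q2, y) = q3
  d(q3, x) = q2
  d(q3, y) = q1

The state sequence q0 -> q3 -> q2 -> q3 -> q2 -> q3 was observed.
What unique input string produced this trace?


Trace back each transition to find the symbol:
  q0 --[y]--> q3
  q3 --[x]--> q2
  q2 --[y]--> q3
  q3 --[x]--> q2
  q2 --[y]--> q3

"yxyxy"


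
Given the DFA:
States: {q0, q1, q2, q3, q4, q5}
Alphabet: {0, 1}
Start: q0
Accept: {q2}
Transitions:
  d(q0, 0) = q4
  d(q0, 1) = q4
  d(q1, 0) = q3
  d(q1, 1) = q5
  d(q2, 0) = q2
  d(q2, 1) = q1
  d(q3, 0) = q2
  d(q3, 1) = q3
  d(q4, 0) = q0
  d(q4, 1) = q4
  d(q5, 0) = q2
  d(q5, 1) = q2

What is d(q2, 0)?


Looking up transition d(q2, 0)

q2


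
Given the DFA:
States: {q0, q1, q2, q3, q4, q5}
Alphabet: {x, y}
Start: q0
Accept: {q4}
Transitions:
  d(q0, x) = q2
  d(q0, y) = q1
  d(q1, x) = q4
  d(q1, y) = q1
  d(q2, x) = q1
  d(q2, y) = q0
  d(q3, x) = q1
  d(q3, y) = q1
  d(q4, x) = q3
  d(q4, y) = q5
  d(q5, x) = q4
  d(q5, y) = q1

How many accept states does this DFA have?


Accept states listed: {q4}
Counting: q4(1)

1


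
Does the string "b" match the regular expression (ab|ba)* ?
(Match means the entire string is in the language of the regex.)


|string| = 1; first = 'b'; last = 'b'

No, "b" does not match (ab|ba)*


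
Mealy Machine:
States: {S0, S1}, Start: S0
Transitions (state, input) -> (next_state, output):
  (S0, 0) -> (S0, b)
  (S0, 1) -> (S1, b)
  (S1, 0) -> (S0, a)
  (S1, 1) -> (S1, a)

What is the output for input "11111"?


Step-by-step:
  (S0, 1) -> (S1, b)
  (S1, 1) -> (S1, a)
  (S1, 1) -> (S1, a)
  (S1, 1) -> (S1, a)
  (S1, 1) -> (S1, a)

"baaaa"


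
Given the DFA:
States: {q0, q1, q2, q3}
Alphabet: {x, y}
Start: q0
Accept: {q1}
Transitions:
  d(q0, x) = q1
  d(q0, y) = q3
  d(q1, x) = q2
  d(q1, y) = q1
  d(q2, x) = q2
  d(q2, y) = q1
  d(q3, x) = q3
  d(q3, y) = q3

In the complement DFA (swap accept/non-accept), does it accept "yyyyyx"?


Trace: q0 -> q3 -> q3 -> q3 -> q3 -> q3 -> q3
Final: q3
Original accept: {q1}
Complement: q3 is not in original accept

Yes, complement accepts (original rejects)


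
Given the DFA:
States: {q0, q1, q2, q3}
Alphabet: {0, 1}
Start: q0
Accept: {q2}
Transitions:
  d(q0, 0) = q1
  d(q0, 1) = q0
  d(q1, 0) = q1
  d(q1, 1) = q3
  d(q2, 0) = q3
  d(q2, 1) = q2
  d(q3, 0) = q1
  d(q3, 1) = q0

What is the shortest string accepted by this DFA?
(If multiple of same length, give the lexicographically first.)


BFS by string length (lex-first path to each state shown):
  len 0: q0<-""
  len 1: q0<-"1", q1<-"0"
  len 2: q0<-"11", q1<-"00", q3<-"01"
  len 3: q0<-"011", q1<-"000", q3<-"001"
  len 4: q0<-"0011", q1<-"0000", q3<-"0001"
  len 5: q0<-"00011", q1<-"00000", q3<-"00001"
  len 6: q0<-"000011", q1<-"000000", q3<-"000001"
  len 7: q0<-"0000011", q1<-"0000000", q3<-"0000001"
  len 8: q0<-"00000011", q1<-"00000000", q3<-"00000001"

No string accepted (empty language)


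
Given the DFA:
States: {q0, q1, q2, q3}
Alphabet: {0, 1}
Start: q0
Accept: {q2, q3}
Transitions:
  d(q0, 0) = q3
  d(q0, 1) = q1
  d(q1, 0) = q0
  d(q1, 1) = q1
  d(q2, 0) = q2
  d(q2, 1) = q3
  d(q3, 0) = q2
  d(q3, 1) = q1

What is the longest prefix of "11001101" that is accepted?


Run the DFA, marking each prefix where the state is accepting:
  "" -> q0 [reject]
  "1" -> q1 [reject]
  "11" -> q1 [reject]
  "110" -> q0 [reject]
  "1100" -> q3 [accept]
  "11001" -> q1 [reject]
  "110011" -> q1 [reject]
  "1100110" -> q0 [reject]
  "11001101" -> q1 [reject]

"1100"


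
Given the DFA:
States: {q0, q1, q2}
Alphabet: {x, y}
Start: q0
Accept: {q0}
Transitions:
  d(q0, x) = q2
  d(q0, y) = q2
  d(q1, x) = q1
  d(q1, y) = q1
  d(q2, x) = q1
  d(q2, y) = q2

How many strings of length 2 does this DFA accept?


Enumerating all length-2 strings:
  "xx" -> q1 [reject]
  "xy" -> q2 [reject]
  "yx" -> q1 [reject]
  "yy" -> q2 [reject]

0 out of 4


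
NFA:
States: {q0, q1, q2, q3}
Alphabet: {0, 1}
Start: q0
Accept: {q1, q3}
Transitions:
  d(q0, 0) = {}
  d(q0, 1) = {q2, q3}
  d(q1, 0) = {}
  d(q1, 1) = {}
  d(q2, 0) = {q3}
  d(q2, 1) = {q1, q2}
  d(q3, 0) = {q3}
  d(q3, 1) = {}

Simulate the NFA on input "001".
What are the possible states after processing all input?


Start: {q0}
  --0--> {}
  --0--> {}
  --1--> {}

{} (empty set, no valid transitions)


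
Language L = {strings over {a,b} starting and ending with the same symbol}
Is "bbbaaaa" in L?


first = 'b', last = 'a'

No, "bbbaaaa" is not in L


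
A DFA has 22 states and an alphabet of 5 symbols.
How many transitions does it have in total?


Each state has exactly one transition per symbol.
22 * 5 = 110

110


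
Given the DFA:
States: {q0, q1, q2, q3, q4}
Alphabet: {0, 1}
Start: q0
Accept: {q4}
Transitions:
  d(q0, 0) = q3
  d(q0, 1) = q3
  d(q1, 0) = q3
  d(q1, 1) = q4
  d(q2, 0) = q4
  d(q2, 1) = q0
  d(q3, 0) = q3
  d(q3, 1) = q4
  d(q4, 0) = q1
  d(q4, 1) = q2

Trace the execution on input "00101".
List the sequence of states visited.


Input: 00101
d(q0, 0) = q3
d(q3, 0) = q3
d(q3, 1) = q4
d(q4, 0) = q1
d(q1, 1) = q4


q0 -> q3 -> q3 -> q4 -> q1 -> q4


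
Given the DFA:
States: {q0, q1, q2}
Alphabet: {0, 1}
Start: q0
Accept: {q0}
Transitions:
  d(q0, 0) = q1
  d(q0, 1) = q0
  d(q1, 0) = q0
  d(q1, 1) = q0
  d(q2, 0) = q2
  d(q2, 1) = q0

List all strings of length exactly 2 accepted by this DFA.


All strings of length 2: 4 total
Accepted: 3

"00", "01", "11"


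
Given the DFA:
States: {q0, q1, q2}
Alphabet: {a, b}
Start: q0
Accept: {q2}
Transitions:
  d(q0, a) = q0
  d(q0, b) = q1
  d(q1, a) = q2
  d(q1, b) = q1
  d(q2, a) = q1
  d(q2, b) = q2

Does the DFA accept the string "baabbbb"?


Trace: q0 -> q1 -> q2 -> q1 -> q1 -> q1 -> q1 -> q1
Final state: q1
Accept states: {q2}

No, rejected (final state q1 is not an accept state)


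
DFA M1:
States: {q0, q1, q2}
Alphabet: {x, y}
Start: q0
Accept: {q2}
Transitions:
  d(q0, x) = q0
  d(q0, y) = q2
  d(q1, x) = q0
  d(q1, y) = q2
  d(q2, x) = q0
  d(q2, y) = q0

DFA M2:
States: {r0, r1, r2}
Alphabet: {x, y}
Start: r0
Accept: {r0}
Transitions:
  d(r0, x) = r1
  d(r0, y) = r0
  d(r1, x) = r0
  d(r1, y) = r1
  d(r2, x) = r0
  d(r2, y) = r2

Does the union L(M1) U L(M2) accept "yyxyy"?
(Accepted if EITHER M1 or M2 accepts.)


M1: final=q0 accepted=False
M2: final=r1 accepted=False

No, union rejects (neither accepts)


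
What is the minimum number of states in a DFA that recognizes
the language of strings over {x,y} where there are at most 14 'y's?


States: count = 0, 1, ..., 14 (all accepting; 15 states), plus a dead state for count > 14.
Total: 15 + 1 = 16.

16


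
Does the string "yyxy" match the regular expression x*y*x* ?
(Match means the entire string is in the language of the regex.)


|string| = 4; first = 'y'; last = 'y'

No, "yyxy" does not match x*y*x*


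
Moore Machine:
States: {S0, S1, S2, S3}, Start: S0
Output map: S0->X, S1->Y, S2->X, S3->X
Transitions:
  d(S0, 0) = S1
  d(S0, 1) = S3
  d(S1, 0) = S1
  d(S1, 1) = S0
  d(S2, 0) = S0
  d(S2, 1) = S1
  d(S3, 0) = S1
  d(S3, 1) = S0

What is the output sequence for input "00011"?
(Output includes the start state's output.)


Start: S0 (output X)
  --0--> S1 (output Y)
  --0--> S1 (output Y)
  --0--> S1 (output Y)
  --1--> S0 (output X)
  --1--> S3 (output X)

"XYYYXX"


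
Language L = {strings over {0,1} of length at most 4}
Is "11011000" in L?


length = 8

No, "11011000" is not in L


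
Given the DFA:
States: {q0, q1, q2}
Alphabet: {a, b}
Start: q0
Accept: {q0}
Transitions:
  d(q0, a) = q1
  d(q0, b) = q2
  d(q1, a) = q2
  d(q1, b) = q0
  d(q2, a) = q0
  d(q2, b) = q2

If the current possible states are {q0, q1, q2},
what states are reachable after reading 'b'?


Apply transition on 'b' from each current state:
  d(q0, b) = q2
  d(q1, b) = q0
  d(q2, b) = q2

{q0, q2}


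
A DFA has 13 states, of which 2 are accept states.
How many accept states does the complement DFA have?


Complement swaps accept and non-accept states.
13 - 2 = 11

11


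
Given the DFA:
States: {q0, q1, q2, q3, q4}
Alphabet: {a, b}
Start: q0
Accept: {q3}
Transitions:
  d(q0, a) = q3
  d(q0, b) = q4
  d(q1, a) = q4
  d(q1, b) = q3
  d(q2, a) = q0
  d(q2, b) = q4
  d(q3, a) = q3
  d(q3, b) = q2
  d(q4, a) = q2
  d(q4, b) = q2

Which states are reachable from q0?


BFS from q0:
  layer 0: {q0}
  layer 1: {q3, q4}
  layer 2: {q2}

{q0, q2, q3, q4}


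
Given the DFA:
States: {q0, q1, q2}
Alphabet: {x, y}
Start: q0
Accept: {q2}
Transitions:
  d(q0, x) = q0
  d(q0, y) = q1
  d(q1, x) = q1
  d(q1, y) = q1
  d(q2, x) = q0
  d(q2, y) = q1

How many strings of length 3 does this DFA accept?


Enumerating all length-3 strings:
  "xxx" -> q0 [reject]
  "xxy" -> q1 [reject]
  "xyx" -> q1 [reject]
  "xyy" -> q1 [reject]
  "yxx" -> q1 [reject]
  "yxy" -> q1 [reject]
  "yyx" -> q1 [reject]
  "yyy" -> q1 [reject]

0 out of 8


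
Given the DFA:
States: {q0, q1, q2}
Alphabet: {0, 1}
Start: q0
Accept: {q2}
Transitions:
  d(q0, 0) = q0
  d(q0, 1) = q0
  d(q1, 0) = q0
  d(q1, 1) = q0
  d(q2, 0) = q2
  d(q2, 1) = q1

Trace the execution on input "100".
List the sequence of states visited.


Input: 100
d(q0, 1) = q0
d(q0, 0) = q0
d(q0, 0) = q0


q0 -> q0 -> q0 -> q0


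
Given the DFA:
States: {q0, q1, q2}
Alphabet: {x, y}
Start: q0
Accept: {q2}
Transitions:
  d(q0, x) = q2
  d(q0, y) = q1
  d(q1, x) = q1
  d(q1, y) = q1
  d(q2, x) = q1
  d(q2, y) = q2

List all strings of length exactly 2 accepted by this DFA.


All strings of length 2: 4 total
Accepted: 1

"xy"


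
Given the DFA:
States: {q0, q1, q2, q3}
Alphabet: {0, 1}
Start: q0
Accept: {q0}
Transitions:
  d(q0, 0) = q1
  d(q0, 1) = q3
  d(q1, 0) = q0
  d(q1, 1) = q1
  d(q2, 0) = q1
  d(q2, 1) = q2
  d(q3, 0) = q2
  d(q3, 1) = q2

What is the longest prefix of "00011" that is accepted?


Run the DFA, marking each prefix where the state is accepting:
  "" -> q0 [accept]
  "0" -> q1 [reject]
  "00" -> q0 [accept]
  "000" -> q1 [reject]
  "0001" -> q1 [reject]
  "00011" -> q1 [reject]

"00"


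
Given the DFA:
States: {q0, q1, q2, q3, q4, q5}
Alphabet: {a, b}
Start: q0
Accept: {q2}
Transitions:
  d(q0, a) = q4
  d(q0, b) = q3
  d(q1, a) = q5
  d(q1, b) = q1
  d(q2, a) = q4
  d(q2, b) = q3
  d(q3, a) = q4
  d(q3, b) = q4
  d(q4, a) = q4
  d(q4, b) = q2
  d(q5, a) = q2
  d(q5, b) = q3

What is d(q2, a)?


Looking up transition d(q2, a)

q4


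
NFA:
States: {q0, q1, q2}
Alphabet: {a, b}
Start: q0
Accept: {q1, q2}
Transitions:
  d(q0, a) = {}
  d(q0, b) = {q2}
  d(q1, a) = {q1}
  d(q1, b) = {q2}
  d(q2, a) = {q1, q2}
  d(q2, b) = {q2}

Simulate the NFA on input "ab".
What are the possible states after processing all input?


Start: {q0}
  --a--> {}
  --b--> {}

{} (empty set, no valid transitions)


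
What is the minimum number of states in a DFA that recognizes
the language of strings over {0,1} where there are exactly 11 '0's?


States: count = 0, 1, ..., 11 (that's 12 states), plus a dead state for count > 11.
Total: 12 + 1 = 13. Accept = count-11 state.

13


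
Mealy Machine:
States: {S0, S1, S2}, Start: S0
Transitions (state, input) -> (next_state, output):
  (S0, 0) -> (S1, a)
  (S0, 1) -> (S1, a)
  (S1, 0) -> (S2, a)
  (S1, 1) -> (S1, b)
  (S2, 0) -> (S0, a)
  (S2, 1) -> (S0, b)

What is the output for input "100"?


Step-by-step:
  (S0, 1) -> (S1, a)
  (S1, 0) -> (S2, a)
  (S2, 0) -> (S0, a)

"aaa"


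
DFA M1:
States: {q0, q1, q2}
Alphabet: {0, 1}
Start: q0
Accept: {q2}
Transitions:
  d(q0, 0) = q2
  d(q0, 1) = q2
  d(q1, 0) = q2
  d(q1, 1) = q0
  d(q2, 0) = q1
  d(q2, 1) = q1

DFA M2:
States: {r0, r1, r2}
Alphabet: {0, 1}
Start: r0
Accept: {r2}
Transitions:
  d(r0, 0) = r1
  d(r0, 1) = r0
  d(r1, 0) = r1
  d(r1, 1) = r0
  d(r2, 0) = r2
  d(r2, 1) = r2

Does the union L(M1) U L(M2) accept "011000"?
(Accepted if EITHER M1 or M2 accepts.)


M1: final=q2 accepted=True
M2: final=r1 accepted=False

Yes, union accepts


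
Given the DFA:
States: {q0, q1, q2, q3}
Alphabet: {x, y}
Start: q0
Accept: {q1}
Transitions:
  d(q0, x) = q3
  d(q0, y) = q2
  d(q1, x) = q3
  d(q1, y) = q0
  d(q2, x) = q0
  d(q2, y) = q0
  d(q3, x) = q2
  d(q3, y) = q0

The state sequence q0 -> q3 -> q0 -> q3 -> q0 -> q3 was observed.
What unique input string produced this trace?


Trace back each transition to find the symbol:
  q0 --[x]--> q3
  q3 --[y]--> q0
  q0 --[x]--> q3
  q3 --[y]--> q0
  q0 --[x]--> q3

"xyxyx"


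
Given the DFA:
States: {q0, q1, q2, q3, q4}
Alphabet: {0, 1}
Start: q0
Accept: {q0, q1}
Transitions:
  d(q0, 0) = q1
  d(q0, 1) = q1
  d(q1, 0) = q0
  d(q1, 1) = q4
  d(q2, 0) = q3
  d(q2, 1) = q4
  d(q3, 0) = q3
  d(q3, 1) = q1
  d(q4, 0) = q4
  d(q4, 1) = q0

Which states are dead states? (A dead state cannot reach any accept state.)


Forward reachability from each state:
  q0 -> reaches accept state q0 (live)
  q1 -> reaches accept state q0 (live)
  q2 -> reaches accept state q0 (live)
  q3 -> reaches accept state q0 (live)
  q4 -> reaches accept state q0 (live)

None (all states can reach an accept state)


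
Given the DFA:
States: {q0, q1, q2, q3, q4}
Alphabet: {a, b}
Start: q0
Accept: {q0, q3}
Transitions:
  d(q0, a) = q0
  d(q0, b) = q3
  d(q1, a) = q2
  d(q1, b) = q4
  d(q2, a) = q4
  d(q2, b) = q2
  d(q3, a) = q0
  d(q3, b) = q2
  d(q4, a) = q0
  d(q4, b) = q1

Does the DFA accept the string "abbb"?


Trace: q0 -> q0 -> q3 -> q2 -> q2
Final state: q2
Accept states: {q0, q3}

No, rejected (final state q2 is not an accept state)


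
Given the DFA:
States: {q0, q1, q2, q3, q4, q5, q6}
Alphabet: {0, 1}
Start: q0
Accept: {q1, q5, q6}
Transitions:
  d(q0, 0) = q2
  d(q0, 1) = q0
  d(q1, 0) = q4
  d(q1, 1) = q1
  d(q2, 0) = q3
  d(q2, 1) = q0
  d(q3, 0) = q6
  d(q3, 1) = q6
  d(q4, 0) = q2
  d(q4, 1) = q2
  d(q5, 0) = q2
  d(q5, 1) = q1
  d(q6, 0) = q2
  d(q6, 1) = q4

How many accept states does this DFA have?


Accept states listed: {q1, q5, q6}
Counting: q1(1) q5(2) q6(3)

3
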